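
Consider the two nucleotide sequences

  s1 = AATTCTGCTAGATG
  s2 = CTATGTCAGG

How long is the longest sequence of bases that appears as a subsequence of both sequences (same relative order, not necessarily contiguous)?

7

Pick A at s1[2]=s2[3]; then T at s1[3]=s2[4]; then T at s1[6]=s2[6]; then C at s1[8]=s2[7]; then A at s1[10]=s2[8]; then G at s1[11]=s2[9]; then G at s1[14]=s2[10]; all 7 bases appear in both, in order. dp[14][10] = 7 confirms this is the maximum.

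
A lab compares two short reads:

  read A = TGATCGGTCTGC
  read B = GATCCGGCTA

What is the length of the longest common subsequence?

8

One common subsequence of length 8: G [2,1] → A [3,2] → T [4,3] → C [5,5] → G [6,6] → G [7,7] → C [9,8] → T [10,9], and the DP table's final entry dp[12][10] is also 8, so no common subsequence is longer.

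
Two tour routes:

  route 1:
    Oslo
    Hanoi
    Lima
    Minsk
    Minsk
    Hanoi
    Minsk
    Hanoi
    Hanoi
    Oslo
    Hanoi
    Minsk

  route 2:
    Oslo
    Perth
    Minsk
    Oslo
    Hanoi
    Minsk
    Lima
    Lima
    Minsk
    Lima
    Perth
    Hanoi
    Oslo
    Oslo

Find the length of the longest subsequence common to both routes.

Match Oslo [1,4]; then Hanoi [2,5]; then Lima [3,8]; then Minsk [4,9]; then Hanoi [6,12]; then Oslo [10,14] — 6 stops in the same relative order in both, and the DP table's final entry dp[12][14] is also 6, so no common subsequence is longer.

6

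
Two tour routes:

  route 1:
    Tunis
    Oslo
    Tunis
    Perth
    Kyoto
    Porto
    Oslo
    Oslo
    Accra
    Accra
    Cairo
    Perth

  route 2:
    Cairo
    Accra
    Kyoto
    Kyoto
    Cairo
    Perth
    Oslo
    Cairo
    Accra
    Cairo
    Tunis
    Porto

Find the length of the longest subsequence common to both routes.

4

Taking Perth at route 1[4]=route 2[6], Oslo at route 1[7]=route 2[7], Accra at route 1[10]=route 2[9], Cairo at route 1[11]=route 2[10] gives a common subsequence of length 4, and the DP table's final entry dp[12][12] is also 4, so no common subsequence is longer.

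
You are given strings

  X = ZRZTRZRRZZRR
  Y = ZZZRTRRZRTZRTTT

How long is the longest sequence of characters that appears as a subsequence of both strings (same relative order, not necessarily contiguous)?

Pick Z (X #1, Y #3), R (X #2, Y #4), T (X #4, Y #5), R (X #5, Y #7), Z (X #6, Y #8), R (X #7, Y #9), Z (X #10, Y #11), R (X #11, Y #12); all 8 characters appear in both, in order. Since dp[12][15] = 8, nothing longer is possible.

8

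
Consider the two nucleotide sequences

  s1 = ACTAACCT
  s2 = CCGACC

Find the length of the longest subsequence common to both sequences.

4

Let dp[i][j] be the LCS length of the first i bases of s1 and the first j bases of s2. dp[i][j] = dp[i-1][j-1]+1 when the i-th and j-th bases match, else max(dp[i-1][j], dp[i][j-1]).
    ·  C  C  G  A  C  C
 ·  0  0  0  0  0  0  0
 A  0  0  0  0  1  1  1
 C  0  1  1  1  1  2  2
 T  0  1  1  1  1  2  2
 A  0  1  1  1  2  2  2
 A  0  1  1  1  2  2  2
 C  0  1  2  2  2  3  3
 C  0  1  2  2  2  3  4
 T  0  1  2  2  2  3  4
dp[8][6] = 4. One LCS (by backtracking along matches): CACC.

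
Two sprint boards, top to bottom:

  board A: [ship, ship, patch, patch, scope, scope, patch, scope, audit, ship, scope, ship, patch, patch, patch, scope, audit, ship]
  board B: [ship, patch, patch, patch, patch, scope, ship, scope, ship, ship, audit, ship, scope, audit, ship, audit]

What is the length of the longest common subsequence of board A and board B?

Taking ship [1,1], then patch [3,3], then patch [4,4], then patch [7,5], then scope [8,6], then ship [10,7], then scope [11,8], then ship [12,12], then scope [16,13], then audit [17,14], then ship [18,15] gives a common subsequence of length 11. The LCS DP gives dp[18][16] = 11, so this is optimal.

11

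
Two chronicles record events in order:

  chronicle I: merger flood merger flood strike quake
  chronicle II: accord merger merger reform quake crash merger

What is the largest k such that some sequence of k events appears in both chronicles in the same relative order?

3

Match merger (chronicle I #1, chronicle II #2), then merger (chronicle I #3, chronicle II #3), then quake (chronicle I #6, chronicle II #5) — 3 events in the same relative order in both. Since dp[6][7] = 3, nothing longer is possible.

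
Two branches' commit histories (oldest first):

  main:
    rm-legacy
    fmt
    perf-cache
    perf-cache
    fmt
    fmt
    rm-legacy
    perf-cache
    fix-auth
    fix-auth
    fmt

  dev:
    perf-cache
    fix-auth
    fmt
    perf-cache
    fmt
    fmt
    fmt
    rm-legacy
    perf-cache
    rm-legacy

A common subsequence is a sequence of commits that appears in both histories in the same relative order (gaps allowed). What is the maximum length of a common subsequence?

One common subsequence of length 6: fmt (main #2, dev #3) → perf-cache (main #3, dev #4) → fmt (main #5, dev #6) → fmt (main #6, dev #7) → rm-legacy (main #7, dev #8) → perf-cache (main #8, dev #9). The LCS DP gives dp[11][10] = 6, so this is optimal.

6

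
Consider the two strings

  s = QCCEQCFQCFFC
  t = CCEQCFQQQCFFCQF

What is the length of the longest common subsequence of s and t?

One common subsequence of length 11: C [2,1]; then C [3,2]; then E [4,3]; then Q [5,4]; then C [6,5]; then F [7,6]; then Q [8,9]; then C [9,10]; then F [10,11]; then F [11,12]; then C [12,13]. dp[12][15] = 11 confirms this is the maximum.

11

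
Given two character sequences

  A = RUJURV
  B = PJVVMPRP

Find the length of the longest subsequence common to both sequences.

Match J at A[3]=B[2] → R at A[5]=B[7] — 2 characters in the same relative order in both. The LCS DP gives dp[6][8] = 2, so this is optimal.

2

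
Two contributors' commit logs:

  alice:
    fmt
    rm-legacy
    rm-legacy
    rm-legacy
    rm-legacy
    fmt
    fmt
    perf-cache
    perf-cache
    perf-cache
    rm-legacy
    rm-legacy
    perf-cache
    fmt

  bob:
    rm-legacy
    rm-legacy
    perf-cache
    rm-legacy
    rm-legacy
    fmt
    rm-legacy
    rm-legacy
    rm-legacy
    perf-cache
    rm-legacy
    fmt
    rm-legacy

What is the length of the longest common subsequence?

Taking rm-legacy (alice #2, bob #1), then rm-legacy (alice #3, bob #2), then rm-legacy (alice #4, bob #4), then rm-legacy (alice #5, bob #5), then fmt (alice #6, bob #6), then rm-legacy (alice #11, bob #8), then rm-legacy (alice #12, bob #9), then perf-cache (alice #13, bob #10), then fmt (alice #14, bob #12) gives a common subsequence of length 9. dp[14][13] = 9 confirms this is the maximum.

9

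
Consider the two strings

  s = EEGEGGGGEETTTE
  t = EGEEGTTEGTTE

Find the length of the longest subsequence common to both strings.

8

Taking E [1,3], E [2,4], G [3,5], E [4,8], G [8,9], T [12,10], T [13,11], E [14,12] gives a common subsequence of length 8. The LCS DP gives dp[14][12] = 8, so this is optimal.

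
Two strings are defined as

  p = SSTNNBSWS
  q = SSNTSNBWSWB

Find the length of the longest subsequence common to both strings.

Let dp[i][j] be the LCS length of the first i characters of p and the first j characters of q. dp[i][j] = dp[i-1][j-1]+1 when the i-th and j-th characters match, else max(dp[i-1][j], dp[i][j-1]).
    ·  S  S  N  T  S  N  B  W  S  W  B
 ·  0  0  0  0  0  0  0  0  0  0  0  0
 S  0  1  1  1  1  1  1  1  1  1  1  1
 S  0  1  2  2  2  2  2  2  2  2  2  2
 T  0  1  2  2  3  3  3  3  3  3  3  3
 N  0  1  2  3  3  3  4  4  4  4  4  4
 N  0  1  2  3  3  3  4  4  4  4  4  4
 B  0  1  2  3  3  3  4  5  5  5  5  5
 S  0  1  2  3  3  4  4  5  5  6  6  6
 W  0  1  2  3  3  4  4  5  6  6  7  7
 S  0  1  2  3  3  4  4  5  6  7  7  7
dp[9][11] = 7. One LCS (by backtracking along matches): SSTNBSW.

7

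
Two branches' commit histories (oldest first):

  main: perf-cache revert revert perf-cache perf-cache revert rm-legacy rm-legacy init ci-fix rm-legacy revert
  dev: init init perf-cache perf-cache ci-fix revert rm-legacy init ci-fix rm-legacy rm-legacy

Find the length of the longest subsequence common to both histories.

One common subsequence of length 7: perf-cache (main #1, dev #3), perf-cache (main #4, dev #4), revert (main #6, dev #6), rm-legacy (main #8, dev #7), init (main #9, dev #8), ci-fix (main #10, dev #9), rm-legacy (main #11, dev #11), and the DP table's final entry dp[12][11] is also 7, so no common subsequence is longer.

7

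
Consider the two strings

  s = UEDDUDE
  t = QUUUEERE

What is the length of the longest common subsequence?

3

Let dp[i][j] be the LCS length of the first i characters of s and the first j characters of t. dp[i][j] = dp[i-1][j-1]+1 when the i-th and j-th characters match, else max(dp[i-1][j], dp[i][j-1]).
    ·  Q  U  U  U  E  E  R  E
 ·  0  0  0  0  0  0  0  0  0
 U  0  0  1  1  1  1  1  1  1
 E  0  0  1  1  1  2  2  2  2
 D  0  0  1  1  1  2  2  2  2
 D  0  0  1  1  1  2  2  2  2
 U  0  0  1  2  2  2  2  2  2
 D  0  0  1  2  2  2  2  2  2
 E  0  0  1  2  2  3  3  3  3
dp[7][8] = 3. One LCS (by backtracking along matches): UEE.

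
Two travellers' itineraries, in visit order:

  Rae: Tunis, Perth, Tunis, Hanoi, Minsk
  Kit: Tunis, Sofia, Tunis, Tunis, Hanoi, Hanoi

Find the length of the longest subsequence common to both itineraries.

Taking Tunis [1,3], Tunis [3,4], Hanoi [4,6] gives a common subsequence of length 3, and the DP table's final entry dp[5][6] is also 3, so no common subsequence is longer.

3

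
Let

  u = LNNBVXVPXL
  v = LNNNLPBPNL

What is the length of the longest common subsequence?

One common subsequence of length 6: L at u[1]=v[1] → N at u[2]=v[3] → N at u[3]=v[4] → B at u[4]=v[7] → P at u[8]=v[8] → L at u[10]=v[10]. Since dp[10][10] = 6, nothing longer is possible.

6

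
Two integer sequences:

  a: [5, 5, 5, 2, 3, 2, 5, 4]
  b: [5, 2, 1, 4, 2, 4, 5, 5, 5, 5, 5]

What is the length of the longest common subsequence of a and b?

4

Match 5 at a[1]=b[8], 5 at a[2]=b[9], 5 at a[3]=b[10], 5 at a[7]=b[11] — 4 values in the same relative order in both. dp[8][11] = 4 confirms this is the maximum.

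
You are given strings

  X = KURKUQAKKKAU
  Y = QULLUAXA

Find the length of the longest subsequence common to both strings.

One common subsequence of length 4: U at X[2]=Y[2] → U at X[5]=Y[5] → A at X[7]=Y[6] → A at X[11]=Y[8]. dp[12][8] = 4 confirms this is the maximum.

4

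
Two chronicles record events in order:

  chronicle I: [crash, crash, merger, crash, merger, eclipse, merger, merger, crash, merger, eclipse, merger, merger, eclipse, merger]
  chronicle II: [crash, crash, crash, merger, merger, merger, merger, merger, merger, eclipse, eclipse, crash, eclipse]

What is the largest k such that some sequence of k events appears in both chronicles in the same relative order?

Pick crash at chronicle I[1]=chronicle II[1], then crash at chronicle I[2]=chronicle II[2], then crash at chronicle I[4]=chronicle II[3], then merger at chronicle I[5]=chronicle II[4], then merger at chronicle I[7]=chronicle II[5], then merger at chronicle I[8]=chronicle II[6], then merger at chronicle I[10]=chronicle II[7], then merger at chronicle I[12]=chronicle II[8], then merger at chronicle I[13]=chronicle II[9], then eclipse at chronicle I[14]=chronicle II[13]; all 10 events appear in both, in order. dp[15][13] = 10 confirms this is the maximum.

10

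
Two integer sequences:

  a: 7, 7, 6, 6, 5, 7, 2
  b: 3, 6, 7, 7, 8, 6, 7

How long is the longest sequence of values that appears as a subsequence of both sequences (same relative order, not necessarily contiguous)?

4

Let dp[i][j] be the LCS length of the first i values of a and the first j values of b. dp[i][j] = dp[i-1][j-1]+1 when the i-th and j-th values match, else max(dp[i-1][j], dp[i][j-1]).
    ·  3  6  7  7  8  6  7
 ·  0  0  0  0  0  0  0  0
 7  0  0  0  1  1  1  1  1
 7  0  0  0  1  2  2  2  2
 6  0  0  1  1  2  2  3  3
 6  0  0  1  1  2  2  3  3
 5  0  0  1  1  2  2  3  3
 7  0  0  1  2  2  2  3  4
 2  0  0  1  2  2  2  3  4
dp[7][7] = 4. One LCS (by backtracking along matches): 7, 7, 6, 7.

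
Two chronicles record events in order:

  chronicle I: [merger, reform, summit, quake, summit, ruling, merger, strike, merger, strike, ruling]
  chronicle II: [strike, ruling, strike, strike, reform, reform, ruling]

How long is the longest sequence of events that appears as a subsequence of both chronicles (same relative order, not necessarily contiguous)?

4

One common subsequence of length 4: ruling at chronicle I[6]=chronicle II[2], strike at chronicle I[8]=chronicle II[3], strike at chronicle I[10]=chronicle II[4], ruling at chronicle I[11]=chronicle II[7]. Since dp[11][7] = 4, nothing longer is possible.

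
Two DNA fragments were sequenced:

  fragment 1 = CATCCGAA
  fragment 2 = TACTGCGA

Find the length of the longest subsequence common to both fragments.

5

Taking C (fragment 1 #1, fragment 2 #3); then T (fragment 1 #3, fragment 2 #4); then C (fragment 1 #5, fragment 2 #6); then G (fragment 1 #6, fragment 2 #7); then A (fragment 1 #8, fragment 2 #8) gives a common subsequence of length 5. dp[8][8] = 5 confirms this is the maximum.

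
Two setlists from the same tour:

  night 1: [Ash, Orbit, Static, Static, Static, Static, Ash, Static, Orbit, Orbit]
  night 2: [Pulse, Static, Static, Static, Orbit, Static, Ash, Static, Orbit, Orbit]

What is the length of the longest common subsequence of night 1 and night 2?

8

Taking Static at night 1[3]=night 2[2], then Static at night 1[4]=night 2[3], then Static at night 1[5]=night 2[4], then Static at night 1[6]=night 2[6], then Ash at night 1[7]=night 2[7], then Static at night 1[8]=night 2[8], then Orbit at night 1[9]=night 2[9], then Orbit at night 1[10]=night 2[10] gives a common subsequence of length 8. The LCS DP gives dp[10][10] = 8, so this is optimal.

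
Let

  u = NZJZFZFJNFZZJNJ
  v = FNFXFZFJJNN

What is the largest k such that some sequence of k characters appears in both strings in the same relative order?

Taking N (u #1, v #2), then F (u #5, v #5), then Z (u #6, v #6), then F (u #7, v #7), then J (u #8, v #9), then N (u #9, v #10), then N (u #14, v #11) gives a common subsequence of length 7. dp[15][11] = 7 confirms this is the maximum.

7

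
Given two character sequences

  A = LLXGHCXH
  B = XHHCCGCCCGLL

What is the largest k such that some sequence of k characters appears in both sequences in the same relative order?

3

Match X [3,1], G [4,6], C [6,9] — 3 characters in the same relative order in both. The LCS DP gives dp[8][12] = 3, so this is optimal.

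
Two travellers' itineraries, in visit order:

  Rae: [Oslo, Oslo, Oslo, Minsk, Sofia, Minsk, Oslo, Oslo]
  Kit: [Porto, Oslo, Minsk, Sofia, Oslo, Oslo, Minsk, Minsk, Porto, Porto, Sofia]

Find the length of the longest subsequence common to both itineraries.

Match Oslo [1,2], Oslo [2,5], Oslo [3,6], Minsk [4,8], Sofia [5,11] — 5 stops in the same relative order in both. Since dp[8][11] = 5, nothing longer is possible.

5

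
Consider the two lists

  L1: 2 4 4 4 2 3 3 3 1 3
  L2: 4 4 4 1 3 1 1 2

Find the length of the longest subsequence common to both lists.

5

Let dp[i][j] be the LCS length of the first i values of L1 and the first j values of L2. dp[i][j] = dp[i-1][j-1]+1 when the i-th and j-th values match, else max(dp[i-1][j], dp[i][j-1]).
    ·  4  4  4  1  3  1  1  2
 ·  0  0  0  0  0  0  0  0  0
 2  0  0  0  0  0  0  0  0  1
 4  0  1  1  1  1  1  1  1  1
 4  0  1  2  2  2  2  2  2  2
 4  0  1  2  3  3  3  3  3  3
 2  0  1  2  3  3  3  3  3  4
 3  0  1  2  3  3  4  4  4  4
 3  0  1  2  3  3  4  4  4  4
 3  0  1  2  3  3  4  4  4  4
 1  0  1  2  3  4  4  5  5  5
 3  0  1  2  3  4  5  5  5  5
dp[10][8] = 5. One LCS (by backtracking along matches): 4, 4, 4, 3, 1.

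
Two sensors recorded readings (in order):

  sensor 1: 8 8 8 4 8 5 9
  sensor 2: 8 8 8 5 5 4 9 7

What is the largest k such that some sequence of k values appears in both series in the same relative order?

Taking 8 at sensor 1[1]=sensor 2[1] → 8 at sensor 1[2]=sensor 2[2] → 8 at sensor 1[3]=sensor 2[3] → 4 at sensor 1[4]=sensor 2[6] → 9 at sensor 1[7]=sensor 2[7] gives a common subsequence of length 5, and the DP table's final entry dp[7][8] is also 5, so no common subsequence is longer.

5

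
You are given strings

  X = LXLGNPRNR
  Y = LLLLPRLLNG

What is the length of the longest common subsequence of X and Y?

5

Pick L at X[1]=Y[3], then L at X[3]=Y[4], then P at X[6]=Y[5], then R at X[7]=Y[6], then N at X[8]=Y[9]; all 5 characters appear in both, in order. dp[9][10] = 5 confirms this is the maximum.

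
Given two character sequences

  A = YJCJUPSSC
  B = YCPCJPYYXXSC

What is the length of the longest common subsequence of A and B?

One common subsequence of length 6: Y [1,1], then C [3,4], then J [4,5], then P [6,6], then S [8,11], then C [9,12], and the DP table's final entry dp[9][12] is also 6, so no common subsequence is longer.

6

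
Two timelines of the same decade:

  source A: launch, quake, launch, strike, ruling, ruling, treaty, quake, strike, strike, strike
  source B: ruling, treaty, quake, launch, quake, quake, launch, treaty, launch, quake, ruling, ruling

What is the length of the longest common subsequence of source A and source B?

5

Pick launch (source A #1, source B #4); then quake (source A #2, source B #6); then launch (source A #3, source B #9); then ruling (source A #5, source B #11); then ruling (source A #6, source B #12); all 5 events appear in both, in order. The LCS DP gives dp[11][12] = 5, so this is optimal.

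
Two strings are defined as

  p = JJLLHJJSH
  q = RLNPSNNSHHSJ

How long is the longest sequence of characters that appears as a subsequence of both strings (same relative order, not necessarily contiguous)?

One common subsequence of length 3: L at p[3]=q[2], then H at p[5]=q[10], then J at p[7]=q[12]. Since dp[9][12] = 3, nothing longer is possible.

3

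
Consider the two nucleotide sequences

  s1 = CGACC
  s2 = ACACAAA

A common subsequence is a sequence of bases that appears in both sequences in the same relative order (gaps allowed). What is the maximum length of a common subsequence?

3

Let dp[i][j] be the LCS length of the first i bases of s1 and the first j bases of s2. dp[i][j] = dp[i-1][j-1]+1 when the i-th and j-th bases match, else max(dp[i-1][j], dp[i][j-1]).
    ·  A  C  A  C  A  A  A
 ·  0  0  0  0  0  0  0  0
 C  0  0  1  1  1  1  1  1
 G  0  0  1  1  1  1  1  1
 A  0  1  1  2  2  2  2  2
 C  0  1  2  2  3  3  3  3
 C  0  1  2  2  3  3  3  3
dp[5][7] = 3. One LCS (by backtracking along matches): CAC.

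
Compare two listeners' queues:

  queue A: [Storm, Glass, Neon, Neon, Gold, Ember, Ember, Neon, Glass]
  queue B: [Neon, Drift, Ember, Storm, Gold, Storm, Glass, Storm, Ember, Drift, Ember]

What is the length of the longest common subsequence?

Taking Storm at queue A[1]=queue B[6], Glass at queue A[2]=queue B[7], Ember at queue A[6]=queue B[9], Ember at queue A[7]=queue B[11] gives a common subsequence of length 4. dp[9][11] = 4 confirms this is the maximum.

4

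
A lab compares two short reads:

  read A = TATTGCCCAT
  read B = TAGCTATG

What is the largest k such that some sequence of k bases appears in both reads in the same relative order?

Let dp[i][j] be the LCS length of the first i bases of read A and the first j bases of read B. dp[i][j] = dp[i-1][j-1]+1 when the i-th and j-th bases match, else max(dp[i-1][j], dp[i][j-1]).
    ·  T  A  G  C  T  A  T  G
 ·  0  0  0  0  0  0  0  0  0
 T  0  1  1  1  1  1  1  1  1
 A  0  1  2  2  2  2  2  2  2
 T  0  1  2  2  2  3  3  3  3
 T  0  1  2  2  2  3  3  4  4
 G  0  1  2  3  3  3  3  4  5
 C  0  1  2  3  4  4  4  4  5
 C  0  1  2  3  4  4  4  4  5
 C  0  1  2  3  4  4  4  4  5
 A  0  1  2  3  4  4  5  5  5
 T  0  1  2  3  4  5  5  6  6
dp[10][8] = 6. One LCS (by backtracking along matches): TAGCAT.

6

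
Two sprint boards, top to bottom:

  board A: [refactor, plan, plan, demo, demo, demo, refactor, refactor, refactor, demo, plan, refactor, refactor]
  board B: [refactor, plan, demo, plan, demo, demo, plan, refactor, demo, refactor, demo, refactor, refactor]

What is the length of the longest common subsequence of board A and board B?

Taking refactor [1,1]; then plan [2,2]; then plan [3,4]; then demo [4,5]; then demo [5,6]; then demo [6,9]; then refactor [9,10]; then demo [10,11]; then refactor [12,12]; then refactor [13,13] gives a common subsequence of length 10. The LCS DP gives dp[13][13] = 10, so this is optimal.

10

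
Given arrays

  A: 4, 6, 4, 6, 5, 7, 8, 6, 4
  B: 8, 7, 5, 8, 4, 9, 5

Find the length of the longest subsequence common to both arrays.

3

Taking 5 [5,3] → 8 [7,4] → 4 [9,5] gives a common subsequence of length 3. The LCS DP gives dp[9][7] = 3, so this is optimal.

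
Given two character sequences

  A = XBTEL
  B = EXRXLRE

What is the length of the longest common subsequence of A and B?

2

Taking X (A #1, B #4), E (A #4, B #7) gives a common subsequence of length 2. dp[5][7] = 2 confirms this is the maximum.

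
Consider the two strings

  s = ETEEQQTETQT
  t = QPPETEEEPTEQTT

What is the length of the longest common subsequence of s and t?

8

Taking E (s #1, t #4), T (s #2, t #5), E (s #3, t #7), E (s #4, t #8), T (s #7, t #10), E (s #8, t #11), T (s #9, t #13), T (s #11, t #14) gives a common subsequence of length 8. Since dp[11][14] = 8, nothing longer is possible.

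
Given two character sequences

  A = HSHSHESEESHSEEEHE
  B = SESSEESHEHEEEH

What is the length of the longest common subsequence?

11

Pick S (A #2, B #1), then S (A #4, B #3), then S (A #7, B #4), then E (A #8, B #5), then E (A #9, B #6), then S (A #10, B #7), then H (A #11, B #10), then E (A #13, B #11), then E (A #14, B #12), then E (A #15, B #13), then H (A #16, B #14); all 11 characters appear in both, in order, and the DP table's final entry dp[17][14] is also 11, so no common subsequence is longer.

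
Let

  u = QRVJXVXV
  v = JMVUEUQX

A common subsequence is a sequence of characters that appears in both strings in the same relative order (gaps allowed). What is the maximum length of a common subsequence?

3

Pick J (u #4, v #1) → V (u #6, v #3) → X (u #7, v #8); all 3 characters appear in both, in order. Since dp[8][8] = 3, nothing longer is possible.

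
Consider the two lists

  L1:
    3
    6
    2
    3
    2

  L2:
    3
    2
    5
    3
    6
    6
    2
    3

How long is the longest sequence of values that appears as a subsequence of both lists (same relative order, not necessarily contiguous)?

4

Let dp[i][j] be the LCS length of the first i values of L1 and the first j values of L2. dp[i][j] = dp[i-1][j-1]+1 when the i-th and j-th values match, else max(dp[i-1][j], dp[i][j-1]).
    ·  3  2  5  3  6  6  2  3
 ·  0  0  0  0  0  0  0  0  0
 3  0  1  1  1  1  1  1  1  1
 6  0  1  1  1  1  2  2  2  2
 2  0  1  2  2  2  2  2  3  3
 3  0  1  2  2  3  3  3  3  4
 2  0  1  2  2  3  3  3  4  4
dp[5][8] = 4. One LCS (by backtracking along matches): 3, 6, 2, 3.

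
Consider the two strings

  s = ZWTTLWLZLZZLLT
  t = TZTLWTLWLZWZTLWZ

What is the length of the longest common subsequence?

Match Z at s[1]=t[2]; then W at s[2]=t[5]; then T at s[4]=t[6]; then L at s[5]=t[7]; then W at s[6]=t[8]; then L at s[7]=t[9]; then Z at s[8]=t[12]; then L at s[9]=t[14]; then Z at s[11]=t[16] — 9 characters in the same relative order in both. Since dp[14][16] = 9, nothing longer is possible.

9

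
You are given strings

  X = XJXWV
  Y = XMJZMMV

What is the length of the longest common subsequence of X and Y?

3

Match X (X #1, Y #1), then J (X #2, Y #3), then V (X #5, Y #7) — 3 characters in the same relative order in both. Since dp[5][7] = 3, nothing longer is possible.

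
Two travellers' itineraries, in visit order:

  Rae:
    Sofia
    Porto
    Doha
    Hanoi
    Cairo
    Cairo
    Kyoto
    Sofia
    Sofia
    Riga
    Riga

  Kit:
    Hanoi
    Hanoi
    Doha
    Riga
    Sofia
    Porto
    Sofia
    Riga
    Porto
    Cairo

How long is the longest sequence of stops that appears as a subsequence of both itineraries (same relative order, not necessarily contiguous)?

One common subsequence of length 4: Sofia [1,5], then Porto [2,6], then Sofia [9,7], then Riga [10,8]. Since dp[11][10] = 4, nothing longer is possible.

4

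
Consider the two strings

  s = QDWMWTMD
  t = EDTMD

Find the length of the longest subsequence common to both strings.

4

One common subsequence of length 4: D at s[2]=t[2], then T at s[6]=t[3], then M at s[7]=t[4], then D at s[8]=t[5]. Since dp[8][5] = 4, nothing longer is possible.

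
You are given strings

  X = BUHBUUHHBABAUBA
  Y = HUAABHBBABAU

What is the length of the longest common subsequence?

Pick B (X #1, Y #5), H (X #3, Y #6), B (X #4, Y #7), B (X #9, Y #8), A (X #10, Y #9), B (X #11, Y #10), A (X #12, Y #11), U (X #13, Y #12); all 8 characters appear in both, in order. Since dp[15][12] = 8, nothing longer is possible.

8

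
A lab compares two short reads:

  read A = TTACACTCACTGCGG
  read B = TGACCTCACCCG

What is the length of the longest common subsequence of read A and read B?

10

Taking T [1,1], A [3,3], C [4,4], C [6,5], T [7,6], C [8,7], A [9,8], C [10,10], C [13,11], G [15,12] gives a common subsequence of length 10. The LCS DP gives dp[15][12] = 10, so this is optimal.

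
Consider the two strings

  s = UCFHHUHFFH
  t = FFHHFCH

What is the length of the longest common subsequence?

Let dp[i][j] be the LCS length of the first i characters of s and the first j characters of t. dp[i][j] = dp[i-1][j-1]+1 when the i-th and j-th characters match, else max(dp[i-1][j], dp[i][j-1]).
    ·  F  F  H  H  F  C  H
 ·  0  0  0  0  0  0  0  0
 U  0  0  0  0  0  0  0  0
 C  0  0  0  0  0  0  1  1
 F  0  1  1  1  1  1  1  1
 H  0  1  1  2  2  2  2  2
 H  0  1  1  2  3  3  3  3
 U  0  1  1  2  3  3  3  3
 H  0  1  1  2  3  3  3  4
 F  0  1  2  2  3  4  4  4
 F  0  1  2  2  3  4  4  4
 H  0  1  2  3  3  4  4  5
dp[10][7] = 5. One LCS (by backtracking along matches): FHHFH.

5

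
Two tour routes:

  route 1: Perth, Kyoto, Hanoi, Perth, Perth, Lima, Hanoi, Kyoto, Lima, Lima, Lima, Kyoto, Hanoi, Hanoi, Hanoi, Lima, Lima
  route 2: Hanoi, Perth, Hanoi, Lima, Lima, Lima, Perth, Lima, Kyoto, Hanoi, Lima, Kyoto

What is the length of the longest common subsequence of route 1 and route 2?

9

Match Perth at route 1[1]=route 2[2] → Hanoi at route 1[3]=route 2[3] → Lima at route 1[6]=route 2[4] → Lima at route 1[9]=route 2[5] → Lima at route 1[10]=route 2[6] → Lima at route 1[11]=route 2[8] → Kyoto at route 1[12]=route 2[9] → Hanoi at route 1[15]=route 2[10] → Lima at route 1[16]=route 2[11] — 9 stops in the same relative order in both. The LCS DP gives dp[17][12] = 9, so this is optimal.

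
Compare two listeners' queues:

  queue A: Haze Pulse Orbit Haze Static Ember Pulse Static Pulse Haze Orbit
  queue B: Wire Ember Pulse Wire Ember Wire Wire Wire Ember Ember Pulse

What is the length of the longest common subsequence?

3

One common subsequence of length 3: Pulse at queue A[2]=queue B[3], Ember at queue A[6]=queue B[10], Pulse at queue A[9]=queue B[11]. Since dp[11][11] = 3, nothing longer is possible.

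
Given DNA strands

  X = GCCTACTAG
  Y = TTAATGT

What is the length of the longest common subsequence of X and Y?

4

Match T [4,2]; then A [5,4]; then T [7,5]; then G [9,6] — 4 bases in the same relative order in both. dp[9][7] = 4 confirms this is the maximum.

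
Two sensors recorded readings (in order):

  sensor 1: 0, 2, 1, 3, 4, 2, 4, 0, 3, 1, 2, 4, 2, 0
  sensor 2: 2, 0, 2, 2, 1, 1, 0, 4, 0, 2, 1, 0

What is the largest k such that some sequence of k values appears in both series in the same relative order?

7

One common subsequence of length 7: 0 [1,2], 2 [2,4], 1 [3,6], 4 [5,8], 2 [6,10], 1 [10,11], 0 [14,12]. dp[14][12] = 7 confirms this is the maximum.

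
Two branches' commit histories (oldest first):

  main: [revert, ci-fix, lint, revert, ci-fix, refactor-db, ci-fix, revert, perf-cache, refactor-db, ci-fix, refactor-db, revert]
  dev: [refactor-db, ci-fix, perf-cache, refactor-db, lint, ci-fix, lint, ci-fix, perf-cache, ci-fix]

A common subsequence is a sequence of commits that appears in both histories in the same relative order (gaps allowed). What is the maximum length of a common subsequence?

6

Taking ci-fix [2,2], then lint [3,5], then ci-fix [5,6], then ci-fix [7,8], then perf-cache [9,9], then ci-fix [11,10] gives a common subsequence of length 6. dp[13][10] = 6 confirms this is the maximum.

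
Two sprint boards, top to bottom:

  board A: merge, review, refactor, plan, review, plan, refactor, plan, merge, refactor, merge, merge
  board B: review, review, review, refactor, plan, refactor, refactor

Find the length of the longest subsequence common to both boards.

5

One common subsequence of length 5: review at board A[2]=board B[3], refactor at board A[3]=board B[4], plan at board A[6]=board B[5], refactor at board A[7]=board B[6], refactor at board A[10]=board B[7]. dp[12][7] = 5 confirms this is the maximum.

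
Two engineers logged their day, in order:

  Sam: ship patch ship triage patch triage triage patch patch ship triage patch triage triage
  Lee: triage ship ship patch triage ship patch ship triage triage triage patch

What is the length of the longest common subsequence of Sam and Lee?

9

One common subsequence of length 9: ship at Sam[1]=Lee[2], ship at Sam[3]=Lee[3], patch at Sam[5]=Lee[4], triage at Sam[6]=Lee[5], patch at Sam[9]=Lee[7], ship at Sam[10]=Lee[8], triage at Sam[11]=Lee[9], triage at Sam[13]=Lee[10], triage at Sam[14]=Lee[11]. Since dp[14][12] = 9, nothing longer is possible.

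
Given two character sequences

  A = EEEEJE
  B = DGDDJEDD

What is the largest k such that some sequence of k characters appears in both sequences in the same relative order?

Match J at A[5]=B[5], E at A[6]=B[6] — 2 characters in the same relative order in both. Since dp[6][8] = 2, nothing longer is possible.

2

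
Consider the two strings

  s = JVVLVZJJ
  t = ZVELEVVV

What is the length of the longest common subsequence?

Pick V at s[2]=t[6] → V at s[3]=t[7] → V at s[5]=t[8]; all 3 characters appear in both, in order. dp[8][8] = 3 confirms this is the maximum.

3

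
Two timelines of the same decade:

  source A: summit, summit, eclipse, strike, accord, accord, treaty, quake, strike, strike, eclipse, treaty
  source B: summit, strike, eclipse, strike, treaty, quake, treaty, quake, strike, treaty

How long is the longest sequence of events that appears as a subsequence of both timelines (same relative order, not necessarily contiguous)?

Pick summit at source A[1]=source B[1] → eclipse at source A[3]=source B[3] → strike at source A[4]=source B[4] → treaty at source A[7]=source B[7] → quake at source A[8]=source B[8] → strike at source A[10]=source B[9] → treaty at source A[12]=source B[10]; all 7 events appear in both, in order. dp[12][10] = 7 confirms this is the maximum.

7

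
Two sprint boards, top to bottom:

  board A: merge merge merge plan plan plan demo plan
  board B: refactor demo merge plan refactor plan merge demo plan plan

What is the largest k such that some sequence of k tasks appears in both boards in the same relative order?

5

Match merge (board A #3, board B #3), plan (board A #4, board B #4), plan (board A #5, board B #6), plan (board A #6, board B #9), plan (board A #8, board B #10) — 5 tasks in the same relative order in both. Since dp[8][10] = 5, nothing longer is possible.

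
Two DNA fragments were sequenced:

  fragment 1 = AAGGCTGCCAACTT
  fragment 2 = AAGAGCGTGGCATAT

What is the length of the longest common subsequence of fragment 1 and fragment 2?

11

One common subsequence of length 11: A (fragment 1 #1, fragment 2 #1); then A (fragment 1 #2, fragment 2 #2); then G (fragment 1 #3, fragment 2 #3); then G (fragment 1 #4, fragment 2 #5); then C (fragment 1 #5, fragment 2 #6); then T (fragment 1 #6, fragment 2 #8); then G (fragment 1 #7, fragment 2 #10); then C (fragment 1 #9, fragment 2 #11); then A (fragment 1 #10, fragment 2 #12); then A (fragment 1 #11, fragment 2 #14); then T (fragment 1 #14, fragment 2 #15). The LCS DP gives dp[14][15] = 11, so this is optimal.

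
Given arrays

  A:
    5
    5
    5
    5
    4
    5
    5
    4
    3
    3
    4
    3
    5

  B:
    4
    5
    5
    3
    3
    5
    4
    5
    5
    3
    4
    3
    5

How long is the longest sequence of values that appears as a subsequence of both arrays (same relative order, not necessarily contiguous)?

Pick 5 (A #1, B #2), then 5 (A #2, B #3), then 5 (A #4, B #6), then 4 (A #5, B #7), then 5 (A #6, B #8), then 5 (A #7, B #9), then 3 (A #10, B #10), then 4 (A #11, B #11), then 3 (A #12, B #12), then 5 (A #13, B #13); all 10 values appear in both, in order, and the DP table's final entry dp[13][13] is also 10, so no common subsequence is longer.

10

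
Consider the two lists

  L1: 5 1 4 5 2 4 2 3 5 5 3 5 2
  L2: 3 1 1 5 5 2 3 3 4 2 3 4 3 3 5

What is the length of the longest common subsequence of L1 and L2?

8

Taking 5 (L1 #1, L2 #4), 5 (L1 #4, L2 #5), 2 (L1 #5, L2 #6), 4 (L1 #6, L2 #9), 2 (L1 #7, L2 #10), 3 (L1 #8, L2 #13), 3 (L1 #11, L2 #14), 5 (L1 #12, L2 #15) gives a common subsequence of length 8. Since dp[13][15] = 8, nothing longer is possible.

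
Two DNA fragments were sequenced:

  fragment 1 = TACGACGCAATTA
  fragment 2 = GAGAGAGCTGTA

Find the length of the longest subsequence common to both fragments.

8

Pick A [2,4], G [4,5], A [5,6], G [7,7], C [8,8], T [11,9], T [12,11], A [13,12]; all 8 bases appear in both, in order, and the DP table's final entry dp[13][12] is also 8, so no common subsequence is longer.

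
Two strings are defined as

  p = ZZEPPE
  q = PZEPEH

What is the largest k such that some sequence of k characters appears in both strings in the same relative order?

Let dp[i][j] be the LCS length of the first i characters of p and the first j characters of q. dp[i][j] = dp[i-1][j-1]+1 when the i-th and j-th characters match, else max(dp[i-1][j], dp[i][j-1]).
    ·  P  Z  E  P  E  H
 ·  0  0  0  0  0  0  0
 Z  0  0  1  1  1  1  1
 Z  0  0  1  1  1  1  1
 E  0  0  1  2  2  2  2
 P  0  1  1  2  3  3  3
 P  0  1  1  2  3  3  3
 E  0  1  1  2  3  4  4
dp[6][6] = 4. One LCS (by backtracking along matches): ZEPE.

4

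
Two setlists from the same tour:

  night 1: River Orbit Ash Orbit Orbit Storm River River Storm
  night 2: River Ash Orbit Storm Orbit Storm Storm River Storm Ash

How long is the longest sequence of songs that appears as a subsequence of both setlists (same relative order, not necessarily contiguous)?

7

Pick River (night 1 #1, night 2 #1) → Ash (night 1 #3, night 2 #2) → Orbit (night 1 #4, night 2 #3) → Orbit (night 1 #5, night 2 #5) → Storm (night 1 #6, night 2 #7) → River (night 1 #8, night 2 #8) → Storm (night 1 #9, night 2 #9); all 7 songs appear in both, in order, and the DP table's final entry dp[9][10] is also 7, so no common subsequence is longer.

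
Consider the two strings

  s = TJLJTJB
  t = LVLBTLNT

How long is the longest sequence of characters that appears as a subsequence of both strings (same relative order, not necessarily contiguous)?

3

Let dp[i][j] be the LCS length of the first i characters of s and the first j characters of t. dp[i][j] = dp[i-1][j-1]+1 when the i-th and j-th characters match, else max(dp[i-1][j], dp[i][j-1]).
    ·  L  V  L  B  T  L  N  T
 ·  0  0  0  0  0  0  0  0  0
 T  0  0  0  0  0  1  1  1  1
 J  0  0  0  0  0  1  1  1  1
 L  0  1  1  1  1  1  2  2  2
 J  0  1  1  1  1  1  2  2  2
 T  0  1  1  1  1  2  2  2  3
 J  0  1  1  1  1  2  2  2  3
 B  0  1  1  1  2  2  2  2  3
dp[7][8] = 3. One LCS (by backtracking along matches): TLT.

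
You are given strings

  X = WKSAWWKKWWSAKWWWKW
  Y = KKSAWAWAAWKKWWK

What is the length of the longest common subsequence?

One common subsequence of length 10: K at X[2]=Y[2]; then S at X[3]=Y[3]; then A at X[4]=Y[6]; then W at X[5]=Y[7]; then W at X[6]=Y[10]; then K at X[8]=Y[11]; then K at X[13]=Y[12]; then W at X[15]=Y[13]; then W at X[16]=Y[14]; then K at X[17]=Y[15]. Since dp[18][15] = 10, nothing longer is possible.

10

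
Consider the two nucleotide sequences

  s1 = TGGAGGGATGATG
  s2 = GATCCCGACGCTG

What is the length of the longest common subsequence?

Pick G (s1 #3, s2 #1); then A (s1 #4, s2 #2); then G (s1 #7, s2 #7); then A (s1 #8, s2 #8); then G (s1 #10, s2 #10); then T (s1 #12, s2 #12); then G (s1 #13, s2 #13); all 7 bases appear in both, in order, and the DP table's final entry dp[13][13] is also 7, so no common subsequence is longer.

7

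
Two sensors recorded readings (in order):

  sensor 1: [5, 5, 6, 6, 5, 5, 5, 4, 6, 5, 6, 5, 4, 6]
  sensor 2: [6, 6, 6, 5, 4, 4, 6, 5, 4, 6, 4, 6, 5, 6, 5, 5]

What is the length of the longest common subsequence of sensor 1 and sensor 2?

Taking 6 (sensor 1 #3, sensor 2 #2), then 6 (sensor 1 #4, sensor 2 #3), then 5 (sensor 1 #5, sensor 2 #4), then 5 (sensor 1 #6, sensor 2 #8), then 4 (sensor 1 #8, sensor 2 #11), then 6 (sensor 1 #9, sensor 2 #12), then 5 (sensor 1 #10, sensor 2 #13), then 6 (sensor 1 #11, sensor 2 #14), then 5 (sensor 1 #12, sensor 2 #16) gives a common subsequence of length 9, and the DP table's final entry dp[14][16] is also 9, so no common subsequence is longer.

9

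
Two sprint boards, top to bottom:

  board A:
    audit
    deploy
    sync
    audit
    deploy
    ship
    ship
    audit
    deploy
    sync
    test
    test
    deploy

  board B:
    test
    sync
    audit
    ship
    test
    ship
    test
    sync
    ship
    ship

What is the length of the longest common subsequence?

Match sync [3,2], then audit [4,3], then ship [6,4], then ship [7,6], then sync [10,8] — 5 tasks in the same relative order in both, and the DP table's final entry dp[13][10] is also 5, so no common subsequence is longer.

5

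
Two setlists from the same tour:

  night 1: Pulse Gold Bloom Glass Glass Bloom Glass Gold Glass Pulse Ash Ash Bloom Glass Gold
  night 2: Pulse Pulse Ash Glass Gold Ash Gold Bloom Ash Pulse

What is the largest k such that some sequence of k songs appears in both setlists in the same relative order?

5

One common subsequence of length 5: Pulse at night 1[1]=night 2[2] → Glass at night 1[7]=night 2[4] → Gold at night 1[8]=night 2[5] → Ash at night 1[11]=night 2[6] → Ash at night 1[12]=night 2[9]. dp[15][10] = 5 confirms this is the maximum.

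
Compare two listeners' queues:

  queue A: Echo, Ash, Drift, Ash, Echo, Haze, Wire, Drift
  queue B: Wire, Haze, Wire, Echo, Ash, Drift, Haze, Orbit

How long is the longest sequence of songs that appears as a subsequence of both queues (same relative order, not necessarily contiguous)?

Match Echo [1,4]; then Ash [2,5]; then Drift [3,6]; then Haze [6,7] — 4 songs in the same relative order in both, and the DP table's final entry dp[8][8] is also 4, so no common subsequence is longer.

4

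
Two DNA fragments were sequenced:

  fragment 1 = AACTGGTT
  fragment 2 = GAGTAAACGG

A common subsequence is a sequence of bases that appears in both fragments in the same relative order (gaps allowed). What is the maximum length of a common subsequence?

5

Let dp[i][j] be the LCS length of the first i bases of fragment 1 and the first j bases of fragment 2. dp[i][j] = dp[i-1][j-1]+1 when the i-th and j-th bases match, else max(dp[i-1][j], dp[i][j-1]).
    ·  G  A  G  T  A  A  A  C  G  G
 ·  0  0  0  0  0  0  0  0  0  0  0
 A  0  0  1  1  1  1  1  1  1  1  1
 A  0  0  1  1  1  2  2  2  2  2  2
 C  0  0  1  1  1  2  2  2  3  3  3
 T  0  0  1  1  2  2  2  2  3  3  3
 G  0  1  1  2  2  2  2  2  3  4  4
 G  0  1  1  2  2  2  2  2  3  4  5
 T  0  1  1  2  3  3  3  3  3  4  5
 T  0  1  1  2  3  3  3  3  3  4  5
dp[8][10] = 5. One LCS (by backtracking along matches): AACGG.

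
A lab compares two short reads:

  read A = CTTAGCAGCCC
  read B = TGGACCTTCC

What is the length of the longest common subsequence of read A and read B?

6

Pick T [2,1], then A [4,4], then C [6,5], then C [9,6], then C [10,9], then C [11,10]; all 6 bases appear in both, in order, and the DP table's final entry dp[11][10] is also 6, so no common subsequence is longer.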